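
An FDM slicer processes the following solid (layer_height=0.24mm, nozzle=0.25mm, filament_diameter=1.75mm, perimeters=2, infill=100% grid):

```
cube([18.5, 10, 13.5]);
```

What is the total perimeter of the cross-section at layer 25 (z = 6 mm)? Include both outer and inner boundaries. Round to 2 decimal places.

At z = 6 mm: the 18.5×10 cube contributes its full rectangle (perimeter 57.00 mm). Overall, the cross-section is a single solid region. Total boundary length (outer) = 57.00 mm.

57.00 mm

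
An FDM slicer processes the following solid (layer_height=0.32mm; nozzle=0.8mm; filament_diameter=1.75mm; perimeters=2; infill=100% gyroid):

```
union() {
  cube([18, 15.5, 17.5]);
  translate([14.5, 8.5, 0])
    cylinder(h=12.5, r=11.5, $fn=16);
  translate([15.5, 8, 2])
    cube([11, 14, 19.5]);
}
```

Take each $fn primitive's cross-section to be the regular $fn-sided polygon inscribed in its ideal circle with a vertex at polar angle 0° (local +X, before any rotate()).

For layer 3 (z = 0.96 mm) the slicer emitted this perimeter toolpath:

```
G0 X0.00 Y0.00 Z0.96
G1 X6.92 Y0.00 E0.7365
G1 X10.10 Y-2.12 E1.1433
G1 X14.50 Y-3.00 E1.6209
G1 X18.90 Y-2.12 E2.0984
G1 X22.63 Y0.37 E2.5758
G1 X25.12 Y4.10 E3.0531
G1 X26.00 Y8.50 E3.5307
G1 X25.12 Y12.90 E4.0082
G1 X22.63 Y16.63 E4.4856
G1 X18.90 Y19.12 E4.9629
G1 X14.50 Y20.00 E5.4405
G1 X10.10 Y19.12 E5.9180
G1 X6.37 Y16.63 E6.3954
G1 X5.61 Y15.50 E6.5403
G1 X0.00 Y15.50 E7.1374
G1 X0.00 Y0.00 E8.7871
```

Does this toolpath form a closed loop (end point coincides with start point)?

Start point (G0): (0.00, 0.00). End point (last G1): the path returns to the start — closed.

yes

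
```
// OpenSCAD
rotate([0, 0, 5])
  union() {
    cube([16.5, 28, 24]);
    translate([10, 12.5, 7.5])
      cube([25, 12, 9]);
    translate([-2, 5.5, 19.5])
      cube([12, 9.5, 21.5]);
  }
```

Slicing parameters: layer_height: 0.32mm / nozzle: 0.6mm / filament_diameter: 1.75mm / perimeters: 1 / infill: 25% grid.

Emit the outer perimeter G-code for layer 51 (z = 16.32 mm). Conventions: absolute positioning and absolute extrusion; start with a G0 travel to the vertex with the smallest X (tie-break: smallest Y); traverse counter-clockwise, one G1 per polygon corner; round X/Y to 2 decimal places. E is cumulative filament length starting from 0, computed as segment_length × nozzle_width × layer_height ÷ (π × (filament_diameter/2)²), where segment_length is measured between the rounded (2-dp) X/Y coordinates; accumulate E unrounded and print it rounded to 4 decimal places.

At z = 16.32 mm: the cube is present — its section is the full 16.5×28 rectangle; the cube at (10, 12.5) (footprint 25×12) is included at this height; the cube at (-2, 5.5) does not reach this height (z outside [19.5, 41]); Merging all regions: the regions partially overlap (shared area 78.00 mm²), so overlapping operands fuse into one piece — 1 connected region; (rotated 5° about Z; rotation is an isometry so areas/perimeters/island counts are preserved). The outline is a single polygon with 8 vertices. Extrusion per mm of travel: 0.6 × 0.32 / (π × 0.875²) = 0.079824. Accumulating E over each segment gives final E = 10.0587.

G0 X-2.44 Y27.89 Z16.32
G1 X0.00 Y0.00 E2.2348
G1 X16.44 Y1.44 E3.5521
G1 X15.35 Y13.89 E4.5498
G1 X33.78 Y15.50 E6.0265
G1 X32.73 Y27.46 E6.9849
G1 X14.30 Y25.84 E8.4617
G1 X14.00 Y29.33 E8.7413
G1 X-2.44 Y27.89 E10.0587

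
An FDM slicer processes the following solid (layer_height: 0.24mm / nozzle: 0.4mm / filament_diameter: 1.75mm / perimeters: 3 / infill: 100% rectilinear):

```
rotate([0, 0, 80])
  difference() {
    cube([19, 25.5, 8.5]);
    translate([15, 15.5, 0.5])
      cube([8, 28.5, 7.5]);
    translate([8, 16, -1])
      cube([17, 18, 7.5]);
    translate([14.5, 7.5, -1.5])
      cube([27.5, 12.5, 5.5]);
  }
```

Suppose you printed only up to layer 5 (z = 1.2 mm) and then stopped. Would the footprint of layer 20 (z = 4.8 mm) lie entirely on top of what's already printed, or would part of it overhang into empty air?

Compare the two slices. At z = 1.2: the cube is present — its section is the full 19×25.5 rectangle (area 484.50 mm²); the cube at (15, 15.5) (footprint 8×28.5) is included at this height (area 228.00 mm²); the 17×18 cube at (8, 16) contributes its full rectangle (area 306.00 mm²); the cube at (14.5, 7.5) is present — its section is the full 27.5×12.5 rectangle (area 343.75 mm²); Taking the first minus the rest: starting from the 19×25.5 cube (484.50 mm²), the 8×28.5 cube at (15, 15.5) partially overlaps it — only the 40.00 mm² overlap (of its 228.00 mm²) is removed, clipping the outline; the 17×18 cube at (8, 16) partially overlaps it — only the 66.50 mm² overlap (of its 306.00 mm²) is removed, clipping the outline; the 27.5×12.5 cube at (14.5, 7.5) partially overlaps it — only the 36.25 mm² overlap (of its 343.75 mm²) is removed, clipping the outline — area = 341.75 mm²; (rotated 80° about Z; rotation is an isometry so areas/perimeters/island counts are preserved). At z = 4.8: the cube (footprint 19×25.5) is included at this height (area 484.50 mm²); the cube at (15, 15.5) is present — its section is the full 8×28.5 rectangle (area 228.00 mm²); the cube at (8, 16) is present — its section is the full 17×18 rectangle (area 306.00 mm²); the cube at (14.5, 7.5) is not intersected at this z (z outside [-1.5, 4]); After the difference (first − rest): starting from the 19×25.5 cube (484.50 mm²), the 8×28.5 cube at (15, 15.5) partially overlaps it — only the 40.00 mm² overlap (of its 228.00 mm²) is removed, clipping the outline; the 17×18 cube at (8, 16) partially overlaps it — only the 66.50 mm² overlap (of its 306.00 mm²) is removed, clipping the outline — area = 378.00 mm²; (rotated 80° about Z; rotation is an isometry so areas/perimeters/island counts are preserved). Checking containment: at z = 4.8 the cross-section extends beyond the z = 1.2 cross-section by about 36.25 mm².

part overhangs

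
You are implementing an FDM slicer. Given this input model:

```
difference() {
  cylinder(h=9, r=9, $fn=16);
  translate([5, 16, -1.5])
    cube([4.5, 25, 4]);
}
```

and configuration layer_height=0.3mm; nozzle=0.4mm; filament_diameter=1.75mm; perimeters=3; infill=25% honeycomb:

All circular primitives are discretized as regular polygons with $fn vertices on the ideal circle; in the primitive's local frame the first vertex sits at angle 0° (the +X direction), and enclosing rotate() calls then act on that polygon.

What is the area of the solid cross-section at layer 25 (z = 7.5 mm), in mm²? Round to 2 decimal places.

At z = 7.5 mm: the r=9 cylinder gives a regular 16-gon of circumradius 9 (constant along its height) (area = (16/2)·9.000²·sin(360°/16) = 247.98 mm²); the cube at (5, 16) is absent (z outside [-1.5, 2.5]); Subtracting the remaining from the first: none of the subtracted shapes is present at this height, so the r=9 cylinder is unchanged — area = 247.98 mm². Overall, the cross-section is a single solid region. Net area = 247.98 mm².

247.98 mm²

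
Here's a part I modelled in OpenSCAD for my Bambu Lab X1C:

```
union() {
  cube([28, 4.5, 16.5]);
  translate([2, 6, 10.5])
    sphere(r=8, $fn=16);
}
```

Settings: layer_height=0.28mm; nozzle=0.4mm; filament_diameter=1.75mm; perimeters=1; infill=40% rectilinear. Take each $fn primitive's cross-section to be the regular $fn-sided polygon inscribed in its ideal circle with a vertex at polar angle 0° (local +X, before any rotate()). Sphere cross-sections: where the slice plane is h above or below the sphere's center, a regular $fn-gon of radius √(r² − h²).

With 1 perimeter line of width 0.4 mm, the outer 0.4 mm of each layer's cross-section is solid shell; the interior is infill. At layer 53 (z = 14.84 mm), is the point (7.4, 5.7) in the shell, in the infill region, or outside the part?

At z = 14.84 mm: the cube (footprint 28×4.5) is included at this height; the r=8 sphere at (2, 6) contributes a regular 16-gon of circumradius √(8²−4.34²) = 6.720; Merging all regions: the regions partially overlap (shared area 32.48 mm²), so overlapping operands fuse into one piece — 1 connected region. Overall, the cross-section is a single solid region. The nearest boundary edge runs (8.72, 6.00)→(8.42, 4.50); distance from the point to it = 1.24 mm. The point is inside the cross-section and 1.24 mm from the nearest boundary — more than the 0.4 mm shell width (1 × 0.4), so it's in the infill interior.

infill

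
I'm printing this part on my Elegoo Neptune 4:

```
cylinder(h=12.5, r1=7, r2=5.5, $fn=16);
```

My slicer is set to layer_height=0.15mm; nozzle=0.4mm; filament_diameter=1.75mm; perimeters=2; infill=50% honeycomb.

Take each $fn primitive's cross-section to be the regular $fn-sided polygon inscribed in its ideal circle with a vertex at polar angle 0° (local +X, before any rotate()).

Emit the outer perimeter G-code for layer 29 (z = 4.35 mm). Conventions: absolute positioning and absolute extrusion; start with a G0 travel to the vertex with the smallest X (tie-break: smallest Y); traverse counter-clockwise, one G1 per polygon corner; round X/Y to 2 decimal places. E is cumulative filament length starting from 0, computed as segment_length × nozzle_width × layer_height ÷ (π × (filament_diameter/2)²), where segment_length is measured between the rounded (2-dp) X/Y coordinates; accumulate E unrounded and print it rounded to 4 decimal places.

At z = 4.35 mm: the cone: at t=0.348 of its height the radius interpolates to r₁+(r₂−r₁)t = 6.478, giving a regular 16-gon of that circumradius. The outline is a single polygon with 16 vertices. Extrusion per mm of travel: 0.4 × 0.15 / (π × 0.875²) = 0.024945. Accumulating E over each segment gives final E = 1.0085.

G0 X-6.48 Y0.00 Z4.35
G1 X-5.98 Y-2.48 E0.0631
G1 X-4.58 Y-4.58 E0.1261
G1 X-2.48 Y-5.98 E0.1890
G1 X0.00 Y-6.48 E0.2521
G1 X2.48 Y-5.98 E0.3152
G1 X4.58 Y-4.58 E0.3782
G1 X5.98 Y-2.48 E0.4412
G1 X6.48 Y0.00 E0.5043
G1 X5.98 Y2.48 E0.5674
G1 X4.58 Y4.58 E0.6303
G1 X2.48 Y5.98 E0.6933
G1 X0.00 Y6.48 E0.7564
G1 X-2.48 Y5.98 E0.8195
G1 X-4.58 Y4.58 E0.8825
G1 X-5.98 Y2.48 E0.9454
G1 X-6.48 Y0.00 E1.0085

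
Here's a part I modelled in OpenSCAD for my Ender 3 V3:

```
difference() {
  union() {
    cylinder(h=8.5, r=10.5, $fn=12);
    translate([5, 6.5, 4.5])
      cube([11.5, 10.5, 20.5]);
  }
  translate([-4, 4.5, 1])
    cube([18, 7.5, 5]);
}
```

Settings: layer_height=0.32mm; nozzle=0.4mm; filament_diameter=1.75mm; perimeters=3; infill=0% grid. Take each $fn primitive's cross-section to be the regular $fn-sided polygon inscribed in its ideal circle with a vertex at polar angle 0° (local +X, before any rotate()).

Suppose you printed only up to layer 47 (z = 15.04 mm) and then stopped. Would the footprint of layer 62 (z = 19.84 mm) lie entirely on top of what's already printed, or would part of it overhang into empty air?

entirely on top

Compare the two slices. At z = 15.04: the cylinder is absent (z outside [0, 8.5]); the cube at (5, 6.5) (footprint 11.5×10.5) is included at this height (area 120.75 mm²); Taking the union: only the 11.5×10.5 cube at (5, 6.5) is present, so the union is just that shape — area = 120.75 mm²; the cube at (-4, 4.5) does not reach this height (z outside [1, 6]); Taking the first minus the rest: none of the subtracted shapes is present at this height, so the result so far is unchanged — area = 120.75 mm². At z = 19.84: the cylinder does not reach this height (z outside [0, 8.5]); the cube at (5, 6.5) is present — its section is the full 11.5×10.5 rectangle (area 120.75 mm²); Taking the union: only the 11.5×10.5 cube at (5, 6.5) is present, so the union is just that shape — area = 120.75 mm²; the cube at (-4, 4.5) is absent (z outside [1, 6]); After the difference (first − rest): none of the subtracted shapes is present at this height, so the result so far is unchanged — area = 120.75 mm². Checking containment: the cross-section at z = 19.84 is a subset of the cross-section at z = 15.04.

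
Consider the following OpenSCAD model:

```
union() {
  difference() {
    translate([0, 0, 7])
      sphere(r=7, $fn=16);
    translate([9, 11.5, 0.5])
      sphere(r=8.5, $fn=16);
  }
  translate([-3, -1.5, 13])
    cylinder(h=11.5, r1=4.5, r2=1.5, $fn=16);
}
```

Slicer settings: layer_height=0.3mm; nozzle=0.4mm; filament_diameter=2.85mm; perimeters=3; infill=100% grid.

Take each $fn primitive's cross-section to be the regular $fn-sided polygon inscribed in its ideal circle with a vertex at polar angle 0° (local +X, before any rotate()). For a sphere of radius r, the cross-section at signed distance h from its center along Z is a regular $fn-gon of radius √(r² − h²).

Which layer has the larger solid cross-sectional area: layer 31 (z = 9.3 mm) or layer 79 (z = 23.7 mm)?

Layer 31 (z = 9.3): the sphere: section is a regular 16-gon, circumradius = √(r²−h²) = √(7²−2.3²) = 6.611 (area = (16/2)·6.611²·sin(360°/16) = 133.82 mm²); the sphere at (9, 11.5) is absent (|z−center|=8.800 > r=8.5); Subtracting the remaining from the first: none of the subtracted shapes is present at this height, so the r=7 sphere is unchanged — area = 133.82 mm²; the cone at (-3, -1.5) is absent (z outside [13, 24.5]); Taking the union: only the result so far is present, so the union is just that shape — area = 133.82 mm². So its area = 133.82 mm². Layer 79 (z = 23.7): the sphere does not reach this height (|z−center|=16.700 > r=7); the sphere at (9, 11.5) is absent (|z−center|=23.200 > r=8.5); After the difference (first − rest): the first operand is absent here, so nothing remains; the cone at (-3, -1.5): at t=0.930 of its height the radius interpolates to r₁+(r₂−r₁)t = 1.709, giving a regular 16-gon of that circumradius (area = (16/2)·1.709²·sin(360°/16) = 8.94 mm²); Combining (union): only the cone at (-3, -1.5) is present, so the union is just that shape — area = 8.94 mm². So its area = 8.94 mm². Layer 31 is larger (133.82 vs 8.94 mm²).

layer 31 (z = 9.3 mm)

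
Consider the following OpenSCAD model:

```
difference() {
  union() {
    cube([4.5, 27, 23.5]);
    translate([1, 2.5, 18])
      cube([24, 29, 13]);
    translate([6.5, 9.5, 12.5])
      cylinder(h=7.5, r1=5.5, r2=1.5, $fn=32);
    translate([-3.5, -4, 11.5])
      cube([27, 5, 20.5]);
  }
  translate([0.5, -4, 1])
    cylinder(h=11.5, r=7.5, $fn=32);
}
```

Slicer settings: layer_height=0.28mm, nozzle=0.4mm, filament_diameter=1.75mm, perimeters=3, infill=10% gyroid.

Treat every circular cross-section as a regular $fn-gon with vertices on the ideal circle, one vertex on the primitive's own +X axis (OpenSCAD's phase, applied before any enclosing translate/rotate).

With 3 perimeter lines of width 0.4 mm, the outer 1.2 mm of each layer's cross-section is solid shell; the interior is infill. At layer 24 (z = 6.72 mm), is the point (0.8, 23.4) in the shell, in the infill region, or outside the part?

At z = 6.72 mm: the cube is present — its section is the full 4.5×27 rectangle; the cube at (1, 2.5) is absent (z outside [18, 31]); the cone at (6.5, 9.5) is not intersected at this z (z outside [12.5, 20]); the cube at (-3.5, -4) is absent (z outside [11.5, 32]); Merging all regions: only the 4.5×27 cube is present, so the union is just that shape — 1 connected region; the r=7.5 cylinder at (0.5, -4) contributes a regular 32-gon of circumradius 7.5; Taking the first minus the rest: starting from the result so far, the r=7.5 cylinder at (0.5, -4) partially overlaps it — only the 14.14 mm² overlap (of its 175.58 mm²) is removed, clipping the outline — 1 connected region. Overall, the cross-section is a single solid region. The nearest boundary edge runs (0.00, 3.45)→(0.00, 27.00); distance from the point to it = 0.80 mm. The point is inside the cross-section, 0.80 mm from the nearest boundary — within the 1.2 mm shell band (3 × 0.4).

shell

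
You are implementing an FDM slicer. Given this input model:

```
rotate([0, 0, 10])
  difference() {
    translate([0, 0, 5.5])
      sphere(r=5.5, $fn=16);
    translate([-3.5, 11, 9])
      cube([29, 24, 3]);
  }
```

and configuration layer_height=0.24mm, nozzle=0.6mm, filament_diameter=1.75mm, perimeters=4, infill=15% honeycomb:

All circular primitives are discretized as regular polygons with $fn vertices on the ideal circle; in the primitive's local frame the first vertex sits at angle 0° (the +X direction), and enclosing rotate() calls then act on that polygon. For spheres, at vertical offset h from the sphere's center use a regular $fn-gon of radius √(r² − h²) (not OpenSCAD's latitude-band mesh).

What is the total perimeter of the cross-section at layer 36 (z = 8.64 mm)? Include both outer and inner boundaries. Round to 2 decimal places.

At z = 8.64 mm: the r=5.5 sphere slices to a regular 16-gon of circumradius 4.516 (√(r²−h²) with h=3.14 from center) (perimeter = 2·16·4.516·sin(180°/16) = 28.19 mm); the cube at (-3.5, 11) does not reach this height (z outside [9, 12]); Taking the first minus the rest: none of the subtracted shapes is present at this height, so the r=5.5 sphere is unchanged — boundary = 28.19 mm; (rotated 10° about Z; rotation is an isometry so areas/perimeters/island counts are preserved). Overall, the cross-section is a single solid region. Total boundary length (outer) = 28.19 mm.

28.19 mm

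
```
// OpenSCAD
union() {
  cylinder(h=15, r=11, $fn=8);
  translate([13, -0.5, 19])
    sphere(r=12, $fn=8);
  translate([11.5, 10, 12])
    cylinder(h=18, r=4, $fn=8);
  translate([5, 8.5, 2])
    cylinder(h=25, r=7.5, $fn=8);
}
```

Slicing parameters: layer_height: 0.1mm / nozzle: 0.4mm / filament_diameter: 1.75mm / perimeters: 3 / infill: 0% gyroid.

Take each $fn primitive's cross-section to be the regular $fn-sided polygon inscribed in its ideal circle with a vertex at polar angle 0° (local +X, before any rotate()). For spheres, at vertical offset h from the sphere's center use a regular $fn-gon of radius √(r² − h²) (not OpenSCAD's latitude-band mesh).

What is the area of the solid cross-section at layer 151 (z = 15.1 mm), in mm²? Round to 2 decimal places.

483.61 mm²

At z = 15.1 mm: the cylinder is not intersected at this z (z outside [0, 15]); the r=12 sphere at (13, -0.5) slices to a regular 8-gon of circumradius 11.349 (√(r²−h²) with h=3.9 from center) (area = (8/2)·11.349²·sin(360°/8) = 364.27 mm²); the cylinder at (11.5, 10): section is a regular 8-gon, circumradius r=4 (area = (8/2)·4.000²·sin(360°/8) = 45.25 mm²); the r=7.5 cylinder at (5, 8.5) gives a regular 8-gon of circumradius 7.5 (constant along its height) (area = (8/2)·7.500²·sin(360°/8) = 159.10 mm²); Combining (union): the regions partially overlap — summed areas 568.63 mm² minus the doubly-counted overlap 85.02 mm² gives 483.61 mm² — area = 483.61 mm². Overall, the cross-section is a single solid region. Net area = 483.61 mm².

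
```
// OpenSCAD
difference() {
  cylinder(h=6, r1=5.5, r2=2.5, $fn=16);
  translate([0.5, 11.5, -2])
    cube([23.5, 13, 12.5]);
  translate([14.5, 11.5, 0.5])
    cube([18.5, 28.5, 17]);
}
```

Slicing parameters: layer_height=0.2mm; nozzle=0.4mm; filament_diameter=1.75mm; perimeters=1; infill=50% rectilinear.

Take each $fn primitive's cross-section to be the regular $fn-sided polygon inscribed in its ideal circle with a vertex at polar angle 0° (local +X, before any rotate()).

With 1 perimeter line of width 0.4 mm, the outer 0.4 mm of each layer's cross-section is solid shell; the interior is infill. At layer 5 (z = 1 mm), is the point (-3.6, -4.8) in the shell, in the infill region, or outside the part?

At z = 1 mm: the cone: at t=0.167 of its height the radius interpolates to r₁+(r₂−r₁)t = 5.000, giving a regular 16-gon of that circumradius; the cube at (0.5, 11.5) is present — its section is the full 23.5×13 rectangle; the cube at (14.5, 11.5) (footprint 18.5×28.5) is included at this height; Taking the first minus the rest: starting from the cone, the 23.5×13 cube at (0.5, 11.5) misses the remaining region (no effect); the 18.5×28.5 cube at (14.5, 11.5) misses the remaining region (no effect) — 1 connected region. Overall, the cross-section is a single solid region. The nearest boundary edge runs (-1.91, -4.62)→(-3.54, -3.54); distance from the point to it = 1.09 mm. The point is not inside any of the regions above, so it lies outside the cross-section (1.09 mm from the nearest boundary).

outside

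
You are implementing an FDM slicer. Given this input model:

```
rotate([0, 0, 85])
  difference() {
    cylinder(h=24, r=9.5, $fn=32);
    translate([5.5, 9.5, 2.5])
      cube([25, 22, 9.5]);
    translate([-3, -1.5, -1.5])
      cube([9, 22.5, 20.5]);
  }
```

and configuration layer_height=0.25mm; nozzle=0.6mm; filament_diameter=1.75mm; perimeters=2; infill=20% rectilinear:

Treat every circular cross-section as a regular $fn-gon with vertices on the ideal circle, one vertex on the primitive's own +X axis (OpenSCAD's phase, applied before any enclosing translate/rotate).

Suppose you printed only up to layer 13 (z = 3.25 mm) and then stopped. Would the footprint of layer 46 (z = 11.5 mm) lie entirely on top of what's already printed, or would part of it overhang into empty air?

Compare the two slices. At z = 3.25: the r=9.5 cylinder gives a regular 32-gon of circumradius 9.5 (constant along its height) (area = (32/2)·9.500²·sin(360°/32) = 281.71 mm²); the cube at (5.5, 9.5) is present — its section is the full 25×22 rectangle (area 550.00 mm²); the cube at (-3, -1.5) (footprint 9×22.5) is included at this height (area 202.50 mm²); Subtracting the remaining from the first: starting from the r=9.5 cylinder (281.71 mm²), the 25×22 cube at (5.5, 9.5) misses the remaining region (no effect); the 9×22.5 cube at (-3, -1.5) partially overlaps it — only the 94.17 mm² overlap (of its 202.50 mm²) is removed, clipping the outline — area = 187.54 mm²; (rotated 85° about Z; rotation is an isometry so areas/perimeters/island counts are preserved). At z = 11.5: the cylinder: section is a regular 32-gon, circumradius r=9.5 (area = (32/2)·9.500²·sin(360°/32) = 281.71 mm²); the cube at (5.5, 9.5) (footprint 25×22) is included at this height (area 550.00 mm²); the cube at (-3, -1.5) is present — its section is the full 9×22.5 rectangle (area 202.50 mm²); Taking the first minus the rest: starting from the r=9.5 cylinder (281.71 mm²), the 25×22 cube at (5.5, 9.5) misses the remaining region (no effect); the 9×22.5 cube at (-3, -1.5) partially overlaps it — only the 94.17 mm² overlap (of its 202.50 mm²) is removed, clipping the outline — area = 187.54 mm²; (whole slice rotated 85° about Z — lengths, areas and connectivity unchanged). Checking containment: the cross-section at z = 11.5 is a subset of the cross-section at z = 3.25.

entirely on top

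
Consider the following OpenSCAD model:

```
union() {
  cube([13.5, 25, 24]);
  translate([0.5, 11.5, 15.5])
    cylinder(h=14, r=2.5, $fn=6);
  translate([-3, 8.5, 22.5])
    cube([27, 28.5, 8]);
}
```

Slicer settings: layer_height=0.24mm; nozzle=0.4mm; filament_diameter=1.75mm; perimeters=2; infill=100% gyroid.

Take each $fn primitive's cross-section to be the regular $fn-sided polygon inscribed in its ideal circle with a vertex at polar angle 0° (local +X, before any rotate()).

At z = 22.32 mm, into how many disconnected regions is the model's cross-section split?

1

At z = 22.32 mm: the cube is present — its section is the full 13.5×25 rectangle; the r=2.5 cylinder at (0.5, 11.5) gives a regular 6-gon of circumradius 2.5 (constant along its height); the cube at (-3, 8.5) is not intersected at this z (z outside [22.5, 30.5]); Taking the union: the regions partially overlap (shared area 10.28 mm²), so overlapping operands fuse into one piece — 1 connected region. The result has 1 disconnected region.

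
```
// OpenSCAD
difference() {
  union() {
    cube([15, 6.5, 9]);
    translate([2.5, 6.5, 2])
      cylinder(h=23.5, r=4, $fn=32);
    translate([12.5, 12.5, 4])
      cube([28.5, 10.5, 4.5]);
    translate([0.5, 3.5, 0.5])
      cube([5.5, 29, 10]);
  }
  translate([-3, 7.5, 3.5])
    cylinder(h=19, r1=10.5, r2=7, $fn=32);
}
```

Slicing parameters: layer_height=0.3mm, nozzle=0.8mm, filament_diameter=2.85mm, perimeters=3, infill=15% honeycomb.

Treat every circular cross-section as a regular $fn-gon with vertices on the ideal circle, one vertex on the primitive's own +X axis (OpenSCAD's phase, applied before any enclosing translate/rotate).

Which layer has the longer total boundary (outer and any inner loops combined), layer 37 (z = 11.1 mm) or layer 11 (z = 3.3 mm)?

Layer 37 (z = 11.1): the cube is not intersected at this z (z outside [0, 9]); the cylinder at (2.5, 6.5): section is a regular 32-gon, circumradius r=4 (perimeter = 2·32·4.000·sin(180°/32) = 25.09 mm); the cube at (12.5, 12.5) is absent (z outside [4, 8.5]); the cube at (0.5, 3.5) is not intersected at this z (z outside [0.5, 10.5]); Merging all regions: only the r=4 cylinder at (2.5, 6.5) is present, so the union is just that shape — boundary = 25.09 mm; the cone at (-3, 7.5) (r1=10.5→r2=7) has section circumradius 9.100 here — a regular 32-gon (perimeter = 2·32·9.100·sin(180°/32) = 57.09 mm); After the difference (first − rest): starting from the result so far, the cone at (-3, 7.5) partially overlaps it — only the 48.23 mm² overlap (of its 258.49 mm²) is removed, clipping the outline — boundary = 10.34 mm. So its perimeter = 10.34 mm. Layer 11 (z = 3.3): the cube is present — its section is the full 15×6.5 rectangle (perimeter 43.00 mm); the r=4 cylinder at (2.5, 6.5) gives a regular 32-gon of circumradius 4 (constant along its height) (perimeter = 2·32·4.000·sin(180°/32) = 25.09 mm); the cube at (12.5, 12.5) is absent (z outside [4, 8.5]); the 5.5×29 cube at (0.5, 3.5) contributes its full rectangle (perimeter 69.00 mm); Combining (union): the regions partially overlap (shared area 57.74 mm²), so the edge portions inside another operand are dropped and the merged outline is re-measured after clipping — boundary = 95.28 mm; the cone at (-3, 7.5) does not reach this height (z outside [3.5, 22.5]); Taking the first minus the rest: none of the subtracted shapes is present at this height, so the result so far is unchanged — boundary = 95.28 mm. So its perimeter = 95.28 mm. Layer 11 is larger (95.28 vs 10.34 mm).

layer 11 (z = 3.3 mm)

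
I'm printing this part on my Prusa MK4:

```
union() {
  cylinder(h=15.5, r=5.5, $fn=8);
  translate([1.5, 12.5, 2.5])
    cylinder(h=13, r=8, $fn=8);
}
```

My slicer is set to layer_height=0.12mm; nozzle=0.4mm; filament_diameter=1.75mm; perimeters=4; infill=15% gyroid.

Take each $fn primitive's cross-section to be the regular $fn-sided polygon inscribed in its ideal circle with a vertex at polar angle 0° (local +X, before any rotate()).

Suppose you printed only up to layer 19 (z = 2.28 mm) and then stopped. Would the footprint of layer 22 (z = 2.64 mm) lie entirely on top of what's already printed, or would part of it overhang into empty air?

Compare the two slices. At z = 2.28: the r=5.5 cylinder gives a regular 8-gon of circumradius 5.5 (constant along its height) (area = (8/2)·5.500²·sin(360°/8) = 85.56 mm²); the cylinder at (1.5, 12.5) does not reach this height (z outside [2.5, 15.5]); Merging all regions: only the r=5.5 cylinder is present, so the union is just that shape — area = 85.56 mm². At z = 2.64: the cylinder: section is a regular 8-gon, circumradius r=5.5 (area = (8/2)·5.500²·sin(360°/8) = 85.56 mm²); the r=8 cylinder at (1.5, 12.5) gives a regular 8-gon of circumradius 8 (constant along its height) (area = (8/2)·8.000²·sin(360°/8) = 181.02 mm²); Merging all regions: the regions partially overlap — summed areas 266.58 mm² minus the doubly-counted overlap 0.74 mm² gives 265.84 mm² — area = 265.84 mm². Checking containment: at z = 2.64 the cross-section extends beyond the z = 2.28 cross-section by about 180.28 mm².

part overhangs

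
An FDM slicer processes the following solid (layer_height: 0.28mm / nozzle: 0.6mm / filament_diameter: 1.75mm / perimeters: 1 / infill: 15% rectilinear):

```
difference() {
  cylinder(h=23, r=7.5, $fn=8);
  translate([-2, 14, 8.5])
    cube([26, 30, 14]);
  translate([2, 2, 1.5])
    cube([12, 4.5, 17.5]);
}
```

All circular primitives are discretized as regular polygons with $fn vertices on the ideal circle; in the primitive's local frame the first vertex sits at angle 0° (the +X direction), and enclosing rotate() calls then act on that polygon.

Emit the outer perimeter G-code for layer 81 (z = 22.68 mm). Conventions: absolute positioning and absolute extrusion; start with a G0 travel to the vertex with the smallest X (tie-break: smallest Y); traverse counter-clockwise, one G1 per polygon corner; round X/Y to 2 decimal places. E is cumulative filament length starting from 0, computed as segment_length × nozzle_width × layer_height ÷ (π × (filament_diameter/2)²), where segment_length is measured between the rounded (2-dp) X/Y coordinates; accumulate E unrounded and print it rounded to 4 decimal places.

At z = 22.68 mm: the r=7.5 cylinder contributes a regular 8-gon of circumradius 7.5; the cube at (-2, 14) is absent (z outside [8.5, 22.5]); the cube at (2, 2) is absent (z outside [1.5, 19]); Taking the first minus the rest: none of the subtracted shapes is present at this height, so the r=7.5 cylinder is unchanged — 1 connected region. The outline is a single polygon with 8 vertices. Extrusion per mm of travel: 0.6 × 0.28 / (π × 0.875²) = 0.069846. Accumulating E over each segment gives final E = 3.2065.

G0 X-7.50 Y0.00 Z22.68
G1 X-5.30 Y-5.30 E0.4008
G1 X0.00 Y-7.50 E0.8016
G1 X5.30 Y-5.30 E1.2024
G1 X7.50 Y0.00 E1.6032
G1 X5.30 Y5.30 E2.0041
G1 X0.00 Y7.50 E2.4049
G1 X-5.30 Y5.30 E2.8057
G1 X-7.50 Y0.00 E3.2065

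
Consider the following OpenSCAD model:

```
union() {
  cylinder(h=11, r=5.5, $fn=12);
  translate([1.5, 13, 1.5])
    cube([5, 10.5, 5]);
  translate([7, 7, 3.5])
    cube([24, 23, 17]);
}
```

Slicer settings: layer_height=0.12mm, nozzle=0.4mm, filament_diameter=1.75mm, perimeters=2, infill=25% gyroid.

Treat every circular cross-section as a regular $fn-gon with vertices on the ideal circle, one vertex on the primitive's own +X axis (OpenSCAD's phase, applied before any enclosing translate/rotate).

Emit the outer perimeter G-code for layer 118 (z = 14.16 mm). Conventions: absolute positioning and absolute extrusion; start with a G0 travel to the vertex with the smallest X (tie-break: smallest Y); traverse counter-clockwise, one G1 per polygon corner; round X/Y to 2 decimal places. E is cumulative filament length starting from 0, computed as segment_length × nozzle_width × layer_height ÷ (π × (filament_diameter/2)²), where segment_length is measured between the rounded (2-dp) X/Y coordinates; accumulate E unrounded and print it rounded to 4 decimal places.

At z = 14.16 mm: the cylinder is absent (z outside [0, 11]); the cube at (1.5, 13) is not intersected at this z (z outside [1.5, 6.5]); the 24×23 cube at (7, 7) contributes its full rectangle; Combining (union): only the 24×23 cube at (7, 7) is present, so the union is just that shape — 1 connected region. The outline is a single polygon with 4 vertices. Extrusion per mm of travel: 0.4 × 0.12 / (π × 0.875²) = 0.019956. Accumulating E over each segment gives final E = 1.8759.

G0 X7.00 Y7.00 Z14.16
G1 X31.00 Y7.00 E0.4789
G1 X31.00 Y30.00 E0.9379
G1 X7.00 Y30.00 E1.4169
G1 X7.00 Y7.00 E1.8759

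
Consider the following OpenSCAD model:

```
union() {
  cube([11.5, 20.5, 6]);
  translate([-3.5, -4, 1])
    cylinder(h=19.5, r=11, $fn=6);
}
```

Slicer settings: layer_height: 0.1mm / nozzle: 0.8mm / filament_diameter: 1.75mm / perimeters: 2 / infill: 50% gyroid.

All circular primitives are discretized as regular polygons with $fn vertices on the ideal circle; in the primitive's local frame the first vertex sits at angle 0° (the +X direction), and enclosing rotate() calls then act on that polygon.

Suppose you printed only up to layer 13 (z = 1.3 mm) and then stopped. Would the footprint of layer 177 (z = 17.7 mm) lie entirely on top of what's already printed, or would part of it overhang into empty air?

Compare the two slices. At z = 1.3: the 11.5×20.5 cube contributes its full rectangle (area 235.75 mm²); the cylinder at (-3.5, -4): section is a regular 6-gon, circumradius r=11 (area = (6/2)·11.000²·sin(360°/6) = 314.37 mm²); Taking the union: the regions partially overlap — summed areas 550.12 mm² minus the doubly-counted overlap 19.87 mm² gives 530.25 mm² — area = 530.25 mm². At z = 17.7: the cube does not reach this height (z outside [0, 6]); the r=11 cylinder at (-3.5, -4) contributes a regular 6-gon of circumradius 11 (area = (6/2)·11.000²·sin(360°/6) = 314.37 mm²); Merging all regions: only the r=11 cylinder at (-3.5, -4) is present, so the union is just that shape — area = 314.37 mm². Checking containment: the cross-section at z = 17.7 is a subset of the cross-section at z = 1.3.

entirely on top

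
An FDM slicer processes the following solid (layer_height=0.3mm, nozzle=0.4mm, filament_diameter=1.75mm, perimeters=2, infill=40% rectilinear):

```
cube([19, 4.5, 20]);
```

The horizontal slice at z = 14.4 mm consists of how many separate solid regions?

At z = 14.4 mm: the 19×4.5 cube contributes its full rectangle. The result has 1 disconnected region.

1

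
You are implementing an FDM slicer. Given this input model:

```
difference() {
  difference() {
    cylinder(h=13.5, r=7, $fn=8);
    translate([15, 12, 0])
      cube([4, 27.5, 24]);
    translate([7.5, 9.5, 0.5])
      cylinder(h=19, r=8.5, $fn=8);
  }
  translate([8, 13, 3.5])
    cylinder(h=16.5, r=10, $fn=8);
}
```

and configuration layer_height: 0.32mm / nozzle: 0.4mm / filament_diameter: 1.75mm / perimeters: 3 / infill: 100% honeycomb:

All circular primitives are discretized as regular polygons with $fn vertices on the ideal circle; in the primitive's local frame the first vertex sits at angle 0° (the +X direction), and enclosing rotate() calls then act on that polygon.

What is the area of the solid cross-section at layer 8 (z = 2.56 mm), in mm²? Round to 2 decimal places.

At z = 2.56 mm: the r=7 cylinder contributes a regular 8-gon of circumradius 7 (area = (8/2)·7.000²·sin(360°/8) = 138.59 mm²); the cube at (15, 12) (footprint 4×27.5) is included at this height (area 110.00 mm²); the r=8.5 cylinder at (7.5, 9.5) contributes a regular 8-gon of circumradius 8.5 (area = (8/2)·8.500²·sin(360°/8) = 204.35 mm²); Subtracting the remaining from the first: starting from the r=7 cylinder (138.59 mm²), the 4×27.5 cube at (15, 12) misses the remaining region (no effect); the r=8.5 cylinder at (7.5, 9.5) partially overlaps it — only the 14.20 mm² overlap (of its 204.35 mm²) is removed, clipping the outline — area = 124.40 mm²; the cylinder at (8, 13) is not intersected at this z (z outside [3.5, 20]); Subtracting the remaining from the first: none of the subtracted shapes is present at this height, so the result so far is unchanged — area = 124.40 mm². Overall, the cross-section is a single solid region. Net area = 124.40 mm².

124.40 mm²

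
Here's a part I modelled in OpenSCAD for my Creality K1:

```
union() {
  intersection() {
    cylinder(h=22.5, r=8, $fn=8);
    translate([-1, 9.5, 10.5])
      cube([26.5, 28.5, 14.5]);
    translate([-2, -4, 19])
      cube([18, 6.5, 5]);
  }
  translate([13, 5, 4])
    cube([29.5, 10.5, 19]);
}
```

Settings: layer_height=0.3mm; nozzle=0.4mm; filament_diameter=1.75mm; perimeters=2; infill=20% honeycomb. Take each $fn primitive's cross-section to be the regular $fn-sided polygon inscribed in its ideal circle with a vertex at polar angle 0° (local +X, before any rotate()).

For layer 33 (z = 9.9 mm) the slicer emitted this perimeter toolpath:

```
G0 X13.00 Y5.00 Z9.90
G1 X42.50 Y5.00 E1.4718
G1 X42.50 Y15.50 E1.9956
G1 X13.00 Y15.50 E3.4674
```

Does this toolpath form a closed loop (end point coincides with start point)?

no

Start point (G0): (13.00, 5.00). End point (last G1): the path does not return to the start — open.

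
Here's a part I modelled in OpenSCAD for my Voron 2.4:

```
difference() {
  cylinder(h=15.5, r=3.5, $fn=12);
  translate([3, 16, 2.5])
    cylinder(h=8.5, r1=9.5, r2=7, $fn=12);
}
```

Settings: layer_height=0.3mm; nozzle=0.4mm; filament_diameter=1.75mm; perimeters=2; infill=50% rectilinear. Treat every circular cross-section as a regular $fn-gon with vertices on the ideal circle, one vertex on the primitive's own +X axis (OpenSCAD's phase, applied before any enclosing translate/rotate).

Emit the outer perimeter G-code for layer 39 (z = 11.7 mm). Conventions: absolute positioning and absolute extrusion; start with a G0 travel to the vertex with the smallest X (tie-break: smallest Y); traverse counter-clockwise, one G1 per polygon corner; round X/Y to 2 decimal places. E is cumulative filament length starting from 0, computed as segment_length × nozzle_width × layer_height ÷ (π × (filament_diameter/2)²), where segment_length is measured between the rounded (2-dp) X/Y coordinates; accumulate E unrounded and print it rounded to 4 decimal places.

G0 X-3.50 Y0.00 Z11.70
G1 X-3.03 Y-1.75 E0.0904
G1 X-1.75 Y-3.03 E0.1807
G1 X0.00 Y-3.50 E0.2711
G1 X1.75 Y-3.03 E0.3615
G1 X3.03 Y-1.75 E0.4518
G1 X3.50 Y0.00 E0.5422
G1 X3.03 Y1.75 E0.6326
G1 X1.75 Y3.03 E0.7229
G1 X0.00 Y3.50 E0.8133
G1 X-1.75 Y3.03 E0.9037
G1 X-3.03 Y1.75 E0.9941
G1 X-3.50 Y0.00 E1.0845

At z = 11.7 mm: the cylinder: section is a regular 12-gon, circumradius r=3.5; the cone at (3, 16) does not reach this height (z outside [2.5, 11]); Taking the first minus the rest: none of the subtracted shapes is present at this height, so the r=3.5 cylinder is unchanged — 1 connected region. The outline is a single polygon with 12 vertices. Extrusion per mm of travel: 0.4 × 0.3 / (π × 0.875²) = 0.049890. Accumulating E over each segment gives final E = 1.0845.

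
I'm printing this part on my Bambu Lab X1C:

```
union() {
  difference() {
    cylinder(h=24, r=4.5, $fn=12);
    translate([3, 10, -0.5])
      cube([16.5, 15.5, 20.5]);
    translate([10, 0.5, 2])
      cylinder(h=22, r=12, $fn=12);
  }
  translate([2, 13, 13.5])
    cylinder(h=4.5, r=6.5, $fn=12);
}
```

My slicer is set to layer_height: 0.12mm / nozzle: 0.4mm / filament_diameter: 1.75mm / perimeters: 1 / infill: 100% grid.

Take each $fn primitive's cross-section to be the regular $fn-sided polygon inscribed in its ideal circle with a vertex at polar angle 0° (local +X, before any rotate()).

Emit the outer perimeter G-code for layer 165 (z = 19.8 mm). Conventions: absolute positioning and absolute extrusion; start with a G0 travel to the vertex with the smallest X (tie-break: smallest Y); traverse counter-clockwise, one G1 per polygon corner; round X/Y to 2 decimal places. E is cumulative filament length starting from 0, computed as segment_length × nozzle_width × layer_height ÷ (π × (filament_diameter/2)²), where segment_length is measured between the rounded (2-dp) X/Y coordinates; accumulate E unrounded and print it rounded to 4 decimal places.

At z = 19.8 mm: the r=4.5 cylinder contributes a regular 12-gon of circumradius 4.5; the 16.5×15.5 cube at (3, 10) contributes its full rectangle; the r=12 cylinder at (10, 0.5) gives a regular 12-gon of circumradius 12 (constant along its height); Taking the first minus the rest: starting from the r=4.5 cylinder, the 16.5×15.5 cube at (3, 10) misses the remaining region (no effect); the r=12 cylinder at (10, 0.5) partially overlaps it — only the 42.69 mm² overlap (of its 432.00 mm²) is removed, clipping the outline — 1 connected region; the cylinder at (2, 13) does not reach this height (z outside [13.5, 18]); Combining (union): only the result so far is present, so the union is just that shape — 1 connected region. The outline is a single polygon with 8 vertices. Extrusion per mm of travel: 0.4 × 0.12 / (π × 0.875²) = 0.019956. Accumulating E over each segment gives final E = 0.4201.

G0 X-4.50 Y0.00 Z19.80
G1 X-3.90 Y-2.25 E0.0465
G1 X-2.25 Y-3.90 E0.0930
G1 X-0.71 Y-4.31 E0.1248
G1 X-2.00 Y0.50 E0.2242
G1 X-1.00 Y4.23 E0.3013
G1 X-2.25 Y3.90 E0.3271
G1 X-3.90 Y2.25 E0.3737
G1 X-4.50 Y0.00 E0.4201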